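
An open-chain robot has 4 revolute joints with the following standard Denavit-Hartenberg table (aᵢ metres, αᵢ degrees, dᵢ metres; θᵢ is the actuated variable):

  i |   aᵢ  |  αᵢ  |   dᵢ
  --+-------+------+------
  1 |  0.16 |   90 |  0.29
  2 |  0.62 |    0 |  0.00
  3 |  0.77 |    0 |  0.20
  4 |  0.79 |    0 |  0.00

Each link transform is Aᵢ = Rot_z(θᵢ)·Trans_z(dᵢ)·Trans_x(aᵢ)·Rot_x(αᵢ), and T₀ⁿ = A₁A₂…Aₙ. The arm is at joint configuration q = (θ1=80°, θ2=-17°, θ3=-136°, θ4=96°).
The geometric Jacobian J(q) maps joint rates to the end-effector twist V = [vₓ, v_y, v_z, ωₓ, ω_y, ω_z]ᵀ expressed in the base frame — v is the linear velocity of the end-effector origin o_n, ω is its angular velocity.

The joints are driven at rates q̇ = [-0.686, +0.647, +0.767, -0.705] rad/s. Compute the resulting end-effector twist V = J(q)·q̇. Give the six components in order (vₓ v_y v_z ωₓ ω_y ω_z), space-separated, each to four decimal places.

o_n = [0.2833, 0.4548, -0.9034]
J₁: ẑ×o_n = [-0.4548, 0.2833, 0.0000], ω = ẑ
J2: z=[0.9848, -0.1736, 0.0000] o=[0.0278, 0.1576, 0.2900] → [0.2072, 1.1753, 0.3371, 0.9848, -0.1736, 0.0000]
J3: z=[0.9848, -0.1736, 0.0000] o=[0.1307, 0.7415, 0.1087] → [0.1758, 0.9967, -0.2558, 0.9848, -0.1736, 0.0000]
J4: z=[0.9848, -0.1736, 0.0000] o=[0.2086, 0.0311, -0.2408] → [0.1151, 0.6525, 0.4303, 0.9848, -0.1736, 0.0000]
V = J·q̇ = [0.4998, 0.8706, -0.2814, 0.6982, -0.1231, -0.6860]

0.4998 0.8706 -0.2814 0.6982 -0.1231 -0.6860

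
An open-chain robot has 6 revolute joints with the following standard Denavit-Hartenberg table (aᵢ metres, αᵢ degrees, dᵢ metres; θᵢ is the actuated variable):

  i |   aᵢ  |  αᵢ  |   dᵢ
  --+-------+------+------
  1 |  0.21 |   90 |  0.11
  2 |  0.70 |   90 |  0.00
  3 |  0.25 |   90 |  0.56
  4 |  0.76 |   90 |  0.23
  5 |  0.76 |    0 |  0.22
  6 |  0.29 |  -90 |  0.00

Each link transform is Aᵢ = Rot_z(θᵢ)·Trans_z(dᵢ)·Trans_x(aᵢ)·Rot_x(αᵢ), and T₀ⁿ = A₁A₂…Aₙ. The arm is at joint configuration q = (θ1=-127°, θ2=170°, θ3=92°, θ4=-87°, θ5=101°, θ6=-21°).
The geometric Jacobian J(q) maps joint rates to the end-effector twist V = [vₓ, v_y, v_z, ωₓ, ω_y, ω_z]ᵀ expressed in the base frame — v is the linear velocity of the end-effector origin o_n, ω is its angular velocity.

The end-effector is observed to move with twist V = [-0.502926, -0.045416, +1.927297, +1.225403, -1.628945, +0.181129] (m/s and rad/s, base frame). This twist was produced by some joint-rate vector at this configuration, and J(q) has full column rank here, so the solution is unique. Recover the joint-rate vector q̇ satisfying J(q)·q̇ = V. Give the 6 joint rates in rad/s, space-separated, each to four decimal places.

0.9640 -0.4240 -0.5940 -0.7440 0.7240 0.7880

o_n = [0.9594, 1.4545, 0.3359]
J₁: ẑ×o_n = [-1.4545, 0.9594, 0.0000], ω = ẑ
J2: z=[-0.7986, 0.6018, 0.0000] o=[-0.1264, -0.1677, 0.1100] → [0.1360, 0.1804, -1.9490, -0.7986, 0.6018, 0.0000]
J3: z=[-0.1045, -0.1387, 0.9848] o=[0.2885, 0.3828, 0.2316] → [-1.0698, 0.6716, -0.0189, -0.1045, -0.1387, 0.9848]
J4: z=[0.5644, 0.8070, 0.1735] o=[0.0253, 0.4487, 0.7815] → [-0.5342, 0.4136, -0.1862, 0.5644, 0.8070, 0.1735]
J5: z=[0.8232, -0.5660, -0.0455] o=[0.2018, 0.7624, 0.0738] → [-0.1169, -0.2503, 0.9985, 0.8232, -0.5660, -0.0455]
J6: z=[0.8232, -0.5660, -0.0455] o=[0.7951, 1.2155, 0.3359] → [0.0109, -0.0075, 0.2897, 0.8232, -0.5660, -0.0455]
q̇ = J⁺·V = [0.9640, -0.4240, -0.5940, -0.7440, 0.7240, 0.7880]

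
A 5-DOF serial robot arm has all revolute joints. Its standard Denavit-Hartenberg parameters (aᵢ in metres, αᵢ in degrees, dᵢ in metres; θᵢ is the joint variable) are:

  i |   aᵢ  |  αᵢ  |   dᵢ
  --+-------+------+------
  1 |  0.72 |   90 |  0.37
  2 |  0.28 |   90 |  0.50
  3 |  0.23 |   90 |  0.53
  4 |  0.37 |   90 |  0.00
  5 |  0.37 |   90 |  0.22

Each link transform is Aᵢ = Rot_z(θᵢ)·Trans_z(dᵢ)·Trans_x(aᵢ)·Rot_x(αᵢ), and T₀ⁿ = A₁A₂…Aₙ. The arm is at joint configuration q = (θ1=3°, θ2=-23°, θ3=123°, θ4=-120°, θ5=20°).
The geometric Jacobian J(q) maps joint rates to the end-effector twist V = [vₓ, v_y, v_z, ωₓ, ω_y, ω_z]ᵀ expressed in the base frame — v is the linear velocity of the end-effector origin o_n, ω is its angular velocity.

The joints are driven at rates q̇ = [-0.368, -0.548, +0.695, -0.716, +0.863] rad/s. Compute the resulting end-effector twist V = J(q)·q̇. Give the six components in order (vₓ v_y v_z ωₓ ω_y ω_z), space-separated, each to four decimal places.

o_n = [1.2424, -0.2364, 0.1342]
J₁: ẑ×o_n = [0.2364, 1.2424, -0.0000], ω = ẑ
J2: z=[0.0523, -0.9986, 0.0000] o=[0.7190, 0.0377, 0.3700] → [0.2355, 0.0123, 0.5083, 0.0523, -0.9986, 0.0000]
J3: z=[-0.3902, -0.0204, -0.9205] o=[1.0026, -0.4481, 0.2606] → [0.1975, -0.2701, -0.0777, -0.3902, -0.0204, -0.9205]
J4: z=[0.7994, -0.5035, -0.3277] o=[0.6907, -0.6576, -0.1783] → [-0.0193, -0.4306, 0.6146, 0.7994, -0.5035, -0.3277]
J5: z=[0.2005, 0.7378, -0.6445] o=[0.9002, -0.4913, 0.0773] → [0.2063, -0.2320, -0.2014, 0.2005, 0.7378, -0.6445]
V = J·q̇ = [0.1131, -0.5436, -0.9464, -0.6993, 1.5303, -1.3294]

0.1131 -0.5436 -0.9464 -0.6993 1.5303 -1.3294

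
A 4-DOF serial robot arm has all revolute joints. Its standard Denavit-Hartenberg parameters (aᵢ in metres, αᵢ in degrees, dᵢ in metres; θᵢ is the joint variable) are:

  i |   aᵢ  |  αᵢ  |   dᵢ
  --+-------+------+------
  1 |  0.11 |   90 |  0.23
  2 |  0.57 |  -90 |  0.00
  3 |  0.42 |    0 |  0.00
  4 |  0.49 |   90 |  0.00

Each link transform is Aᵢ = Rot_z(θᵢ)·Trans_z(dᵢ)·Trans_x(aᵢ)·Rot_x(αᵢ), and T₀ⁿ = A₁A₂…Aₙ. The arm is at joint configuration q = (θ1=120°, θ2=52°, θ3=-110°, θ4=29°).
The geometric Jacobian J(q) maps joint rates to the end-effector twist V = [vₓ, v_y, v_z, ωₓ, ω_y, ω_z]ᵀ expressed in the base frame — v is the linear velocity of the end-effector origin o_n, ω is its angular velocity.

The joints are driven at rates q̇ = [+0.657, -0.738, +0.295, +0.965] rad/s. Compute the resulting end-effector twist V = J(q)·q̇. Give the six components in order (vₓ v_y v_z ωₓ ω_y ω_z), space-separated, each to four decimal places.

-0.9442 0.9755 0.3437 -0.1427 -1.2289 1.4327

o_n = [0.5511, 0.8028, 0.6264]
J₁: ẑ×o_n = [-0.8028, 0.5511, 0.0000], ω = ẑ
J2: z=[0.8660, 0.5000, 0.0000] o=[-0.0550, 0.0953, 0.2300] → [0.1982, -0.3433, 0.3097, 0.8660, 0.5000, 0.0000]
J3: z=[0.3940, -0.6824, 0.6157] o=[-0.2305, 0.3992, 0.6792] → [-0.2125, 0.5020, 0.6924, 0.3940, -0.6824, 0.6157]
J4: z=[0.3940, -0.6824, 0.6157] o=[0.1556, 0.5199, 0.5660] → [-0.2154, 0.2197, 0.3814, 0.3940, -0.6824, 0.6157]
V = J·q̇ = [-0.9442, 0.9755, 0.3437, -0.1427, -1.2289, 1.4327]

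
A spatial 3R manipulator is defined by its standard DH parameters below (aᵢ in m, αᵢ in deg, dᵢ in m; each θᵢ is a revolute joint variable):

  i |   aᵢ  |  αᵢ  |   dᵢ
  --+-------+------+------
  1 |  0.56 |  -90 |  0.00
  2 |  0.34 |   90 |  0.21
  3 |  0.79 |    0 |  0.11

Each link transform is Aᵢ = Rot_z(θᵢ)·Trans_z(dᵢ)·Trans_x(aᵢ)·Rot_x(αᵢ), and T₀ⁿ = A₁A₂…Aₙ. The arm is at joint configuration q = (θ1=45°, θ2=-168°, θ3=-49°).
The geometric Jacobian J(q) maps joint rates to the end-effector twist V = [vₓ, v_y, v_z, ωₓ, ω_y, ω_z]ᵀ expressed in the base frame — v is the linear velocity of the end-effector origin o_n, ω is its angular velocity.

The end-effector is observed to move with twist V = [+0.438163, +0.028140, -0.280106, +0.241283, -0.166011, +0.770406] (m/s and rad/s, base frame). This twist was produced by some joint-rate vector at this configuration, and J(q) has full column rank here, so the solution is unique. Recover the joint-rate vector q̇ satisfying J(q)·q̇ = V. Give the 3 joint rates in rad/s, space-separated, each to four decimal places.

o_n = [0.0593, -0.4869, 0.0709]
J₁: ẑ×o_n = [0.4869, 0.0593, -0.0000], ω = ẑ
J2: z=[-0.7071, 0.7071, 0.0000] o=[0.3960, 0.3960, 0.0000] → [0.0501, 0.0501, 0.8624, -0.7071, 0.7071, 0.0000]
J3: z=[-0.1470, -0.1470, -0.9781] o=[0.0123, 0.3093, 0.0707] → [-0.7789, -0.0459, 0.1240, -0.1470, -0.1470, -0.9781]
q̇ = J⁺·V = [0.5200, -0.2880, -0.2560]

0.5200 -0.2880 -0.2560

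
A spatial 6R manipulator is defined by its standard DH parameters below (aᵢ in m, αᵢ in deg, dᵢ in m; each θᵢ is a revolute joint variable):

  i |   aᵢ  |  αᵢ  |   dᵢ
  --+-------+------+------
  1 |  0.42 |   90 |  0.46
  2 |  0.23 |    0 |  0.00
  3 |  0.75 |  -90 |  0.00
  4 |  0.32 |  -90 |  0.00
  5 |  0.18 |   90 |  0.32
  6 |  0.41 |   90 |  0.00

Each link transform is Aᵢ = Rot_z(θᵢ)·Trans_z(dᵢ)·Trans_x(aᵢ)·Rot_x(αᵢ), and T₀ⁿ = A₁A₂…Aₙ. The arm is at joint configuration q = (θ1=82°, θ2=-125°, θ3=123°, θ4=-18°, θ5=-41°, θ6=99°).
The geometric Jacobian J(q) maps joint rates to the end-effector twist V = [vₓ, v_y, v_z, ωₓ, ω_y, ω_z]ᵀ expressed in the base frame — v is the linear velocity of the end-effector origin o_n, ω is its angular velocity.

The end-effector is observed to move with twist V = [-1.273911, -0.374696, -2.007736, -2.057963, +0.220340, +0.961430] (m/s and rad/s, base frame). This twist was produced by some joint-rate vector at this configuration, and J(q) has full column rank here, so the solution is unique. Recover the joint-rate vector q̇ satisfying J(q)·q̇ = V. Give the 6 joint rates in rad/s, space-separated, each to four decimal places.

o_n = [-0.3282, 1.7138, 0.3000]
J₁: ẑ×o_n = [-1.7138, -0.3282, 0.0000], ω = ẑ
J2: z=[0.9903, -0.1392, 0.0000] o=[0.0585, 0.4159, 0.4600] → [0.0223, 0.1584, 1.2314, 0.9903, -0.1392, 0.0000]
J3: z=[0.9903, -0.1392, 0.0000] o=[0.0401, 0.2853, 0.2716] → [-0.0040, -0.0282, 1.3633, 0.9903, -0.1392, 0.0000]
J4: z=[0.0049, 0.0346, 0.9994] o=[0.1444, 1.0275, 0.2454] → [-0.6840, -0.4726, 0.0197, 0.0049, 0.0346, 0.9994]
J5: z=[-0.8988, 0.4382, -0.0108] o=[0.2847, 1.3150, 0.2348] → [0.0329, 0.0653, -0.0899, -0.8988, 0.4382, -0.0108]
J6: z=[-0.2839, -0.5632, 0.7760] o=[0.0572, 1.5813, 0.3449] → [-0.0776, -0.3118, -0.2547, -0.2839, -0.5632, 0.7760]
q̇ = J⁺·V = [0.7820, -0.7050, -0.7180, -0.1340, 0.5910, 0.4120]

0.7820 -0.7050 -0.7180 -0.1340 0.5910 0.4120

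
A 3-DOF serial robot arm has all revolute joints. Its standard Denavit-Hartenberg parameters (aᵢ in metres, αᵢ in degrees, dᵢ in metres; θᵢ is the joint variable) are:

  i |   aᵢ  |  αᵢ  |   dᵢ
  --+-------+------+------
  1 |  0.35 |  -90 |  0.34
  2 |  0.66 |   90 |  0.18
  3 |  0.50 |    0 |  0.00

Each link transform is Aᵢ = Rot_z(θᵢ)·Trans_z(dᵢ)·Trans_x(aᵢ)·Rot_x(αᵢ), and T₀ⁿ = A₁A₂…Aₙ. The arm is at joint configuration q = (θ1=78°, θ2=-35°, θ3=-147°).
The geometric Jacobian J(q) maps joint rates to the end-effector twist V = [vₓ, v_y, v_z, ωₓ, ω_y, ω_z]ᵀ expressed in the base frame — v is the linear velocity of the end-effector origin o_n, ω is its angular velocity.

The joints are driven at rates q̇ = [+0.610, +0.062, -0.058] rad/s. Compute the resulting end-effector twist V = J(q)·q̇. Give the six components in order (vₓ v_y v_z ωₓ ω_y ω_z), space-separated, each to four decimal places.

o_n = [0.2041, 0.5160, 0.4780]
J₁: ẑ×o_n = [-0.5160, 0.2041, 0.0000], ω = ẑ
J2: z=[-0.9781, 0.2079, 0.0000] o=[0.0728, 0.3424, 0.3400] → [0.0287, 0.1350, -0.1971, -0.9781, 0.2079, 0.0000]
J3: z=[-0.1193, -0.5610, 0.8192] o=[0.0091, 0.9086, 0.7186] → [0.4566, 0.1310, 0.1562, -0.1193, -0.5610, 0.8192]
V = J·q̇ = [-0.3395, 0.1252, -0.0213, -0.0537, 0.0454, 0.5625]

-0.3395 0.1252 -0.0213 -0.0537 0.0454 0.5625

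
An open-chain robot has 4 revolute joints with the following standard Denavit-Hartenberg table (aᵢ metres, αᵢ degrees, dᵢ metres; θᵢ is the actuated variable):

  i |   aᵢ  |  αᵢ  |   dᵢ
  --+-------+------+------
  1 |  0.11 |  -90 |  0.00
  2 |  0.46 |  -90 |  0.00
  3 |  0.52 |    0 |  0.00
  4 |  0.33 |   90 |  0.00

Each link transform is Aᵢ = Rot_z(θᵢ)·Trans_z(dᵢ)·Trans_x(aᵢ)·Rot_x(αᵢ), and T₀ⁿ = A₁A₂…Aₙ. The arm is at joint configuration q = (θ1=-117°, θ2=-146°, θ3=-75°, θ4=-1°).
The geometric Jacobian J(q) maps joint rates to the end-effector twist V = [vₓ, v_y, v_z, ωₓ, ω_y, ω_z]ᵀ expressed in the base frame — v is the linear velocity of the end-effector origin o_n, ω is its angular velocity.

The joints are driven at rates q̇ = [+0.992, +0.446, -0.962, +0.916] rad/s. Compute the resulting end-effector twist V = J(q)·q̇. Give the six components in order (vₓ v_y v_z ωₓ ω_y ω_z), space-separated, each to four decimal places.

o_n = [0.9367, 0.0268, 0.3771]
J₁: ẑ×o_n = [-0.0268, 0.9367, 0.0000], ω = ẑ
J2: z=[0.8910, -0.4540, 0.0000] o=[-0.0499, -0.0980, 0.0000] → [-0.1712, -0.3360, 0.5591, 0.8910, -0.4540, 0.0000]
J3: z=[-0.2539, -0.4982, 0.8290] o=[0.1232, 0.2418, 0.2572] → [0.1185, 0.7049, 0.4599, -0.2539, -0.4982, 0.8290]
J4: z=[-0.2539, -0.4982, 0.8290] o=[0.6214, 0.1132, 0.3325] → [0.0494, 0.2728, 0.1791, -0.2539, -0.4982, 0.8290]
V = J·q̇ = [-0.1717, 0.3511, -0.0291, 0.4091, -0.1796, 0.9539]

-0.1717 0.3511 -0.0291 0.4091 -0.1796 0.9539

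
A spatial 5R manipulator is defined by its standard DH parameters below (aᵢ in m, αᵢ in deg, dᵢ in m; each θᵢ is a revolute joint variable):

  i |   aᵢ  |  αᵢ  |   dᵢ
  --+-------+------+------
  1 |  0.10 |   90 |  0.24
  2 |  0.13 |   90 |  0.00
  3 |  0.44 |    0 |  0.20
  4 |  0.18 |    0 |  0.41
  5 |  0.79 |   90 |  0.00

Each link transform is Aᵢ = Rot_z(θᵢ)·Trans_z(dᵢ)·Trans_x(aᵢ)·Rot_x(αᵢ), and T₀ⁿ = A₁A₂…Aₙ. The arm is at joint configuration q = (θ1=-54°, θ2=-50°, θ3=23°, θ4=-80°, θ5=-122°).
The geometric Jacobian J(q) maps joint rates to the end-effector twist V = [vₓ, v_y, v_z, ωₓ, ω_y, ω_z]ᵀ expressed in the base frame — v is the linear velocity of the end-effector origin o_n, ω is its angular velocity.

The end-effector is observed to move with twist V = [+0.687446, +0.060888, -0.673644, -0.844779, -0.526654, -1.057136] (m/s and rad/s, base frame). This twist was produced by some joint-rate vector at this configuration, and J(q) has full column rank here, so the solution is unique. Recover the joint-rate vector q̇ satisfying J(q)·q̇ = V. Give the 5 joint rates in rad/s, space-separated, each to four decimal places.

o_n = [-0.2809, 0.3745, -0.0320]
J₁: ẑ×o_n = [-0.3745, -0.2809, 0.0000], ω = ẑ
J2: z=[-0.8090, -0.5878, 0.0000] o=[0.0588, -0.0809, 0.2400] → [0.1599, -0.2200, -0.5681, -0.8090, -0.5878, 0.0000]
J3: z=[-0.4503, 0.6197, -0.6428] o=[0.1079, -0.1485, 0.1404] → [0.2293, 0.1723, 0.0055, -0.4503, 0.6197, -0.6428]
J4: z=[-0.4503, 0.6197, -0.6428] o=[0.0318, -0.3362, -0.2984] → [0.6220, 0.3210, -0.1262, -0.4503, 0.6197, -0.6428]
J5: z=[-0.4503, 0.6197, -0.6428] o=[0.0063, -0.0444, -0.6371] → [0.6442, 0.4571, -0.0106, -0.4503, 0.6197, -0.6428]
q̇ = J⁺·V = [-0.9980, 0.9930, -0.2790, 0.9000, -0.5290]

-0.9980 0.9930 -0.2790 0.9000 -0.5290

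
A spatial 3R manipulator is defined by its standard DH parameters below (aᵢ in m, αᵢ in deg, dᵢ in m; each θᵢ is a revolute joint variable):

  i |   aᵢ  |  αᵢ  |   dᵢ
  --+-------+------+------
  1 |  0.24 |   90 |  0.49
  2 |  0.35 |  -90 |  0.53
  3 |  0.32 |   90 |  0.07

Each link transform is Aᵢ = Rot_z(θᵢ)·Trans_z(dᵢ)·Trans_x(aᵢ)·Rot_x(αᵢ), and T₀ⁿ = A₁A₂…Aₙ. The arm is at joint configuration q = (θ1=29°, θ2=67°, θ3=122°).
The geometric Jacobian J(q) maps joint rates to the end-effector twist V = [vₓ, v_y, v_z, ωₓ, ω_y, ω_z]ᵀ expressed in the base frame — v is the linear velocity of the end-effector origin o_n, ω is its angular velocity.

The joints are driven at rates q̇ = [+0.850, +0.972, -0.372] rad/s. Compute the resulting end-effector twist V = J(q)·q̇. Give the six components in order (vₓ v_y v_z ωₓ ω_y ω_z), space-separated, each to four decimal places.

o_n = [0.3406, -0.1069, 0.6834]
J₁: ẑ×o_n = [0.1069, 0.3406, -0.0000], ω = ẑ
J2: z=[0.4848, -0.8746, 0.0000] o=[0.2099, 0.1164, 0.4900] → [-0.1692, -0.0938, 0.0061, 0.4848, -0.8746, 0.0000]
J3: z=[-0.8051, -0.4463, 0.3907] o=[0.5865, -0.2809, 0.8122] → [-0.0105, -0.1997, -0.2498, -0.8051, -0.4463, 0.3907]
V = J·q̇ = [-0.0697, 0.2726, 0.0988, 0.7707, -0.6841, 0.7046]

-0.0697 0.2726 0.0988 0.7707 -0.6841 0.7046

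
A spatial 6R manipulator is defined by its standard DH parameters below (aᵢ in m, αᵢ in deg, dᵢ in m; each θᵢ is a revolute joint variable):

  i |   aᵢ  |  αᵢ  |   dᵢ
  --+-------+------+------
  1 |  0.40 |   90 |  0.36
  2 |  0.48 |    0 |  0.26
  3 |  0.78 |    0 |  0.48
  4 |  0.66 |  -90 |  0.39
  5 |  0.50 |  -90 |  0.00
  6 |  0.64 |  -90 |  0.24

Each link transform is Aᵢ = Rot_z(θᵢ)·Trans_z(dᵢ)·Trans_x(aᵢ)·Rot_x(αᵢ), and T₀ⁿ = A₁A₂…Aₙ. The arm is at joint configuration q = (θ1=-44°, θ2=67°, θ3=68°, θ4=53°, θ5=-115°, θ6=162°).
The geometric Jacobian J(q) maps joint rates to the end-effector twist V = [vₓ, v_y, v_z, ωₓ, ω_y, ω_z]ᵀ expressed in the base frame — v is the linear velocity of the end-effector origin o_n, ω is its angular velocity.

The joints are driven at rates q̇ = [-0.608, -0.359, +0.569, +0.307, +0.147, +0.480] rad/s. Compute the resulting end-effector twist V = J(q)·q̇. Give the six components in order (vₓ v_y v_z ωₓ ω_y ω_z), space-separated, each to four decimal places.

-0.0201 0.9586 -0.9651 -0.7952 -0.2328 -0.8141

o_n = [-1.4387, -0.1856, 1.4207]
J₁: ẑ×o_n = [0.1856, -1.4387, 0.0000], ω = ẑ
J2: z=[-0.6947, -0.7193, 0.0000] o=[0.2877, -0.2779, 0.3600] → [-0.7630, 0.7368, -1.3060, -0.6947, -0.7193, 0.0000]
J3: z=[-0.6947, -0.7193, 0.0000] o=[0.2420, -0.5952, 0.8018] → [-0.4452, 0.4299, -1.4935, -0.6947, -0.7193, 0.0000]
J4: z=[-0.6947, -0.7193, 0.0000] o=[-0.4881, -0.5573, 1.3534] → [-0.0484, 0.0468, -0.9420, -0.6947, -0.7193, 0.0000]
J5: z=[0.1001, -0.0967, -0.9903] o=[-1.2292, -0.3839, 1.2615] → [0.1809, 0.1915, -0.0004, 0.1001, -0.0967, -0.9903]
J6: z=[-0.9392, 0.3194, -0.1261] o=[-1.3935, -0.8552, 1.2909] → [0.1259, 0.1276, -0.6144, -0.9392, 0.3194, -0.1261]
V = J·q̇ = [-0.0201, 0.9586, -0.9651, -0.7952, -0.2328, -0.8141]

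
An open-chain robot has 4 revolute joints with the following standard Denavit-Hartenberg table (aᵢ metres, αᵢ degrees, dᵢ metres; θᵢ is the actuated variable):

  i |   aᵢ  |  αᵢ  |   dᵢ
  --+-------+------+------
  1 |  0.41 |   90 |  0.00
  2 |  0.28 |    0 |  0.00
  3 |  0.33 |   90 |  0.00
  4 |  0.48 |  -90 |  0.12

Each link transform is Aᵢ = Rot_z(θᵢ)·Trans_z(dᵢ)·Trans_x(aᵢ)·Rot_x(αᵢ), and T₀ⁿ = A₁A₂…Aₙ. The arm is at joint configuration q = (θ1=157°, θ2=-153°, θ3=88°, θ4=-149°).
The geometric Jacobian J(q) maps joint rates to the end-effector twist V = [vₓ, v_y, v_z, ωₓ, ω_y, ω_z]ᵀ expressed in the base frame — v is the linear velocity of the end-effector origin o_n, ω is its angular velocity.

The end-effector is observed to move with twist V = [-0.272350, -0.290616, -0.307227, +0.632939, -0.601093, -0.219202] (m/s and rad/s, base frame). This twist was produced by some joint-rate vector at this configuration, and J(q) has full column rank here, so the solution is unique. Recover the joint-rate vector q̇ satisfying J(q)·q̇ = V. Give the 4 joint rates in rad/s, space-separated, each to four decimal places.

o_n = [-0.1126, -0.2208, -0.1040]
J₁: ẑ×o_n = [0.2208, -0.1126, 0.0000], ω = ẑ
J2: z=[0.3907, 0.9205, 0.0000] o=[-0.3774, 0.1602, 0.0000] → [-0.0958, 0.0406, -0.3927, 0.3907, 0.9205, 0.0000]
J3: z=[0.3907, 0.9205, 0.0000] o=[-0.1478, 0.0627, -0.1271] → [0.0213, -0.0090, -0.1432, 0.3907, 0.9205, 0.0000]
J4: z=[0.8343, -0.3541, -0.4226] o=[-0.2761, 0.1172, -0.4262] → [-0.2569, -0.3379, -0.2241, 0.8343, -0.3541, -0.4226]
q̇ = J⁺·V = [0.1620, 0.5970, -0.9030, 0.9020]

0.1620 0.5970 -0.9030 0.9020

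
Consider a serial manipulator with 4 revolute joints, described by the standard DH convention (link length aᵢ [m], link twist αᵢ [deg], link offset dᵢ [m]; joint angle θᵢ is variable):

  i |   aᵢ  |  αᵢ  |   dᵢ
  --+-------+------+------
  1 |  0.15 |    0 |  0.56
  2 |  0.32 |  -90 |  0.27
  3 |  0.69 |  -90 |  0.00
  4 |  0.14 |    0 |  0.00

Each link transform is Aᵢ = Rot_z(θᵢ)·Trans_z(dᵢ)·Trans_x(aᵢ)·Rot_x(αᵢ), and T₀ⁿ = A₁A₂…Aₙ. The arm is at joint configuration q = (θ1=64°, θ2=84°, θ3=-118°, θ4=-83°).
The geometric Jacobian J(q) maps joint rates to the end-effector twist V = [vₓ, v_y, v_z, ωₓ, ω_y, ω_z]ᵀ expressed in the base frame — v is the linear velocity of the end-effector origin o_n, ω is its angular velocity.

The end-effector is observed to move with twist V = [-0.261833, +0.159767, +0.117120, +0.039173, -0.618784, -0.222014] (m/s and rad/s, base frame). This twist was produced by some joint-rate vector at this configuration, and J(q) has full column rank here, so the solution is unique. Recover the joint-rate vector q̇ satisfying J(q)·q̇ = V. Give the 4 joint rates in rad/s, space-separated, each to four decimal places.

-0.2600 0.2300 0.5040 -0.4090

o_n = [0.0023, 0.0106, 1.4543]
J₁: ẑ×o_n = [-0.0106, 0.0023, 0.0000], ω = ẑ
J2: z=[0.0000, 0.0000, 1.0000] o=[0.0658, 0.1348, 0.5600] → [0.1242, -0.0635, 0.0000, 0.0000, 0.0000, 1.0000]
J3: z=[-0.5299, -0.8480, 0.0000] o=[-0.2056, 0.3044, 0.8300] → [-0.5294, 0.3308, 0.3319, -0.5299, -0.8480, 0.0000]
J4: z=[-0.7488, 0.4679, 0.4695] o=[0.0691, 0.1327, 1.4392] → [0.0644, -0.0201, 0.1227, -0.7488, 0.4679, 0.4695]
q̇ = J⁺·V = [-0.2600, 0.2300, 0.5040, -0.4090]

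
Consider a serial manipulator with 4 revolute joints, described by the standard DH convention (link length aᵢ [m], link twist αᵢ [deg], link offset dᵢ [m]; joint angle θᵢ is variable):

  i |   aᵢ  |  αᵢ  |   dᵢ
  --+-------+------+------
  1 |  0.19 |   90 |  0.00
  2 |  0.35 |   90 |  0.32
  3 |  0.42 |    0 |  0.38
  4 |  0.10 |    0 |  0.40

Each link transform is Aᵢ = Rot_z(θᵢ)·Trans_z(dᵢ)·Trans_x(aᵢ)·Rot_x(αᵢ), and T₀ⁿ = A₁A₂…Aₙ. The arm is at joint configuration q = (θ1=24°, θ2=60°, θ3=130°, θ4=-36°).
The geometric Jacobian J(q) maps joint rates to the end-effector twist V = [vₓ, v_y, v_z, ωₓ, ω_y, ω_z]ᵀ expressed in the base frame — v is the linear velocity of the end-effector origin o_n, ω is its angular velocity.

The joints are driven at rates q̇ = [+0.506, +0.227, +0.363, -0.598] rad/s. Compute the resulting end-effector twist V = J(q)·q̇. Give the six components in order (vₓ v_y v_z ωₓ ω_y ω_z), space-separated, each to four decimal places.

0.1430 0.6688 0.0808 -0.0936 -0.2902 0.6235

o_n = [1.1256, -0.3105, -0.3267]
J₁: ẑ×o_n = [0.3105, 1.1256, -0.0000], ω = ẑ
J2: z=[0.4067, -0.9135, 0.0000] o=[0.1736, 0.0773, 0.0000] → [0.2985, 0.1329, 0.7120, 0.4067, -0.9135, 0.0000]
J3: z=[0.7912, 0.3522, -0.5000] o=[0.4636, -0.1439, 0.3031] → [-0.3052, 0.1673, -0.3650, 0.7912, 0.3522, -0.5000]
J4: z=[0.7912, 0.3522, -0.5000] o=[0.7718, -0.3588, -0.1207] → [-0.0484, -0.0139, -0.0864, 0.7912, 0.3522, -0.5000]
V = J·q̇ = [0.1430, 0.6688, 0.0808, -0.0936, -0.2902, 0.6235]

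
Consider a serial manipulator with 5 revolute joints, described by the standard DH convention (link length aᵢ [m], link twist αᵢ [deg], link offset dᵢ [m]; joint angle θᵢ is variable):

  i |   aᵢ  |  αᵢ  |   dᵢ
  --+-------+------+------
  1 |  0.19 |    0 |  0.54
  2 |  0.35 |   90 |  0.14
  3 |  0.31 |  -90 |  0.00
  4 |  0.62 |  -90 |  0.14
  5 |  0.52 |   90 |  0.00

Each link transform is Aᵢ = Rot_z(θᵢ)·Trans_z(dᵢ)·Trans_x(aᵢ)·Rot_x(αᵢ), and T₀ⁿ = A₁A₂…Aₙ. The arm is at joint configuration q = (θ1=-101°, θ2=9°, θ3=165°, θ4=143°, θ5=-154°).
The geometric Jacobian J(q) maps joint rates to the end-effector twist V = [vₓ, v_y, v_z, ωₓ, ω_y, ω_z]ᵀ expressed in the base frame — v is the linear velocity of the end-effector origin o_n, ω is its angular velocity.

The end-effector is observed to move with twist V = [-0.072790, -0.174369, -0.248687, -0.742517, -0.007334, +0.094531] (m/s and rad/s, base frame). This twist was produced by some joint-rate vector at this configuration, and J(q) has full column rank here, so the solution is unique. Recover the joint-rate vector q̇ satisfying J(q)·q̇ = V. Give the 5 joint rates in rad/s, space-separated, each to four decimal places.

-0.4520 0.7480 0.6300 0.1860 0.1400

o_n = [0.0530, -0.2627, 0.3733]
J₁: ẑ×o_n = [0.2627, 0.0530, -0.0000], ω = ẑ
J2: z=[0.0000, 0.0000, 1.0000] o=[-0.0363, -0.1865, 0.5400] → [0.0762, 0.0892, -0.0000, 0.0000, 0.0000, 1.0000]
J3: z=[-0.9994, 0.0349, 0.0000] o=[-0.0485, -0.5363, 0.6800] → [-0.0107, -0.3065, -0.2769, -0.9994, 0.0349, 0.0000]
J4: z=[0.0090, 0.2587, -0.9659] o=[-0.0380, -0.2370, 0.7602] → [-0.1249, -0.0844, -0.0238, 0.0090, 0.2587, -0.9659]
J5: z=[-0.8184, -0.5531, -0.1558] o=[0.3195, -0.6918, 0.4968] → [0.1352, -0.0596, -0.4986, -0.8184, -0.5531, -0.1558]
q̇ = J⁺·V = [-0.4520, 0.7480, 0.6300, 0.1860, 0.1400]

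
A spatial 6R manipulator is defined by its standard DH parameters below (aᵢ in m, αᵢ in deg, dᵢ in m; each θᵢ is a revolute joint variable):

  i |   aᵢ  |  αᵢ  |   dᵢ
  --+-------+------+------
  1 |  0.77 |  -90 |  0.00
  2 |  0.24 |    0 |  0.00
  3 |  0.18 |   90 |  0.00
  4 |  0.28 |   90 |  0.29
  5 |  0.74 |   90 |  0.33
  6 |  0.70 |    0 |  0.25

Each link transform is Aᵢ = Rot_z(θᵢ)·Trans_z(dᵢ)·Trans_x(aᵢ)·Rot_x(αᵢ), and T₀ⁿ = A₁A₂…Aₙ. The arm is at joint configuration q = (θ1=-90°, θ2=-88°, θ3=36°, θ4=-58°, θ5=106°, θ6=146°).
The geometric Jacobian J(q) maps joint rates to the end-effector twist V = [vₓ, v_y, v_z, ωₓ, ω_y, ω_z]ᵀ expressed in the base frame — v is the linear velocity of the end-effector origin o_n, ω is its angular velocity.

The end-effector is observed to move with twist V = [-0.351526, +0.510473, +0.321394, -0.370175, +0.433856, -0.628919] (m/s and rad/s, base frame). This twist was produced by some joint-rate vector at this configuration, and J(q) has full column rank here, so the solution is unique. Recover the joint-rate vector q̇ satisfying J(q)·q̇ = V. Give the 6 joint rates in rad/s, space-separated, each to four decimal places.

o_n = [-0.7862, -0.2641, 0.4139]
J₁: ẑ×o_n = [0.2641, -0.7862, 0.0000], ω = ẑ
J2: z=[1.0000, 0.0000, 0.0000] o=[0.0000, -0.7700, 0.0000] → [-0.0000, -0.4139, 0.5059, 1.0000, 0.0000, 0.0000]
J3: z=[1.0000, 0.0000, 0.0000] o=[0.0000, -0.7784, 0.2399] → [-0.0000, -0.1741, 0.5142, 1.0000, 0.0000, 0.0000]
J4: z=[-0.0000, 0.7880, 0.6157] o=[0.0000, -0.8892, 0.3817] → [-0.3594, -0.4841, 0.6196, -0.0000, 0.7880, 0.6157]
J5: z=[-0.5299, 0.5221, -0.6683] o=[-0.2375, -0.7520, 0.6772] → [0.1886, 0.2272, 0.0280, -0.5299, 0.5221, -0.6683]
J6: z=[-0.8152, -0.0964, 0.5711] o=[-0.2393, 0.0474, 0.8094] → [0.2160, -0.6347, 0.2012, -0.8152, -0.0964, 0.5711]
q̇ = J⁺·V = [-0.9840, -0.3900, 0.3100, 0.4880, 0.1430, 0.2630]

-0.9840 -0.3900 0.3100 0.4880 0.1430 0.2630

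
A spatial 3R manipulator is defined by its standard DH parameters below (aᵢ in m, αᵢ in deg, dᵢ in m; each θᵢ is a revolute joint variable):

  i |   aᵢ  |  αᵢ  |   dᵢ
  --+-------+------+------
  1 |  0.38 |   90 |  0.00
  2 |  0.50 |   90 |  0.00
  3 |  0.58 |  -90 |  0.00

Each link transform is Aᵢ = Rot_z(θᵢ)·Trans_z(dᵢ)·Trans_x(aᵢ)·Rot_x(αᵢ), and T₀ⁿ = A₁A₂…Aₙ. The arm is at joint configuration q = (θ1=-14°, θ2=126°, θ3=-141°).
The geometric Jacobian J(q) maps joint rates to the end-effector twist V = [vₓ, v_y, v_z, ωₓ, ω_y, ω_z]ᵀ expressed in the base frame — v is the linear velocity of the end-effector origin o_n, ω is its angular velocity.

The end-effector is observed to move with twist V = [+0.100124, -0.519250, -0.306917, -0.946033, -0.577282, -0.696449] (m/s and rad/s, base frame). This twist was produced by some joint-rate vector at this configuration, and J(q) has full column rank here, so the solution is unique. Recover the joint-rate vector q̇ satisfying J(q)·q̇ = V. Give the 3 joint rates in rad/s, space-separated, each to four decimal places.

o_n = [0.4289, 0.2692, 0.0398]
J₁: ẑ×o_n = [-0.2692, 0.4289, 0.0000], ω = ẑ
J2: z=[-0.2419, -0.9703, 0.0000] o=[0.3687, -0.0919, 0.0000] → [-0.0387, 0.0096, -0.0290, -0.2419, -0.9703, 0.0000]
J3: z=[0.7850, -0.1957, 0.5878] o=[0.0835, -0.0208, 0.4045] → [-0.0991, 0.4893, 0.2953, 0.7850, -0.1957, 0.5878]
q̇ = J⁺·V = [-0.1310, 0.7890, -0.9620]

-0.1310 0.7890 -0.9620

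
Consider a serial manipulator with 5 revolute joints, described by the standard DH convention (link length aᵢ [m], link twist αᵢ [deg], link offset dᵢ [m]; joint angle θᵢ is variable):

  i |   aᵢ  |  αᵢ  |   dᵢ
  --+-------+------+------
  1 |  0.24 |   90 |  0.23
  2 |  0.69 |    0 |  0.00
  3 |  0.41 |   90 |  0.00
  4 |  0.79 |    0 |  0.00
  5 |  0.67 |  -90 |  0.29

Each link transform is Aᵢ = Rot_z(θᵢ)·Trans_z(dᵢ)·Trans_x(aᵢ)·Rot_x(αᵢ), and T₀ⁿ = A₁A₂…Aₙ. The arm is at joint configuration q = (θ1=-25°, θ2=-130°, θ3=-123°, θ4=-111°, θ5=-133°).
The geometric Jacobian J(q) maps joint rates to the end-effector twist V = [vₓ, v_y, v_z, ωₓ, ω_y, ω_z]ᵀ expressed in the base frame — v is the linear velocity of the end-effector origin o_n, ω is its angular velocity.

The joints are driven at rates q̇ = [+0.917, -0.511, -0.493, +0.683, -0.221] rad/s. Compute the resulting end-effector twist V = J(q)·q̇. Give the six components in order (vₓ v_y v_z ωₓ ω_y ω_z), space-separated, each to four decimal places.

-0.2985 0.6263 0.1149 0.8247 0.7232 1.0521

o_n = [0.1683, 0.0709, -0.3733]
J₁: ẑ×o_n = [-0.0709, 0.1683, 0.0000], ω = ẑ
J2: z=[-0.4226, -0.9063, 0.0000] o=[0.2175, -0.1014, 0.2300] → [0.5468, -0.2550, -0.1174, -0.4226, -0.9063, 0.0000]
J3: z=[-0.4226, -0.9063, 0.0000] o=[-0.1845, 0.0860, -0.2986] → [0.0677, -0.0316, 0.3261, -0.4226, -0.9063, 0.0000]
J4: z=[0.8667, -0.4042, 0.2924] o=[-0.2931, 0.1367, 0.0935] → [0.2079, 0.5395, 0.1294, 0.8667, -0.4042, 0.2924]
J5: z=[0.8667, -0.4042, 0.2924] o=[0.0936, 0.7701, -0.1772] → [0.2837, 0.1918, -0.5759, 0.8667, -0.4042, 0.2924]
V = J·q̇ = [-0.2985, 0.6263, 0.1149, 0.8247, 0.7232, 1.0521]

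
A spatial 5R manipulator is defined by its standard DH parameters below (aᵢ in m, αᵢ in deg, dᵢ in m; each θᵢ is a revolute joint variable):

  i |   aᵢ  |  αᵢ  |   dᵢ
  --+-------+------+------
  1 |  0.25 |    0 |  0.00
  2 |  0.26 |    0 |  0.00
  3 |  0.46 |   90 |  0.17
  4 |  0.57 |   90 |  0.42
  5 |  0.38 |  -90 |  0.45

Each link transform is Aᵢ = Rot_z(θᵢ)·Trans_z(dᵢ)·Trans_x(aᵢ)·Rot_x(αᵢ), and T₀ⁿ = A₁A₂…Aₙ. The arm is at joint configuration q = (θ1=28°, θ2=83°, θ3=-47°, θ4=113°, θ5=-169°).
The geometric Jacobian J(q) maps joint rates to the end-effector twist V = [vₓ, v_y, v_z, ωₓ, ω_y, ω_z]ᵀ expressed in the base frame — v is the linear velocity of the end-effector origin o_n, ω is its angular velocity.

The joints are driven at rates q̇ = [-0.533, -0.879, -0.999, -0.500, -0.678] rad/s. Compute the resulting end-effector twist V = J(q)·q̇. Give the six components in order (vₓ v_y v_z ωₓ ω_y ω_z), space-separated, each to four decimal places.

2.0797 -1.5148 -0.2139 -0.7230 -0.3418 -2.6759

o_n = [0.7894, 0.9243, 0.5272]
J₁: ẑ×o_n = [-0.9243, 0.7894, 0.0000], ω = ẑ
J2: z=[0.0000, 0.0000, 1.0000] o=[0.2207, 0.1174, 0.0000] → [-0.8070, 0.5686, 0.0000, 0.0000, 0.0000, 1.0000]
J3: z=[0.0000, 0.0000, 1.0000] o=[0.1276, 0.3601, 0.0000] → [-0.5642, 0.6618, 0.0000, 0.0000, 0.0000, 1.0000]
J4: z=[0.8988, -0.4384, 0.0000] o=[0.3292, 0.7735, 0.1700] → [-0.1566, -0.3210, 0.3373, 0.8988, -0.4384, 0.0000]
J5: z=[0.4035, 0.8273, 0.3907] o=[0.6091, 0.3893, 0.6947] → [-0.3477, 0.1381, 0.0667, 0.4035, 0.8273, 0.3907]
V = J·q̇ = [2.0797, -1.5148, -0.2139, -0.7230, -0.3418, -2.6759]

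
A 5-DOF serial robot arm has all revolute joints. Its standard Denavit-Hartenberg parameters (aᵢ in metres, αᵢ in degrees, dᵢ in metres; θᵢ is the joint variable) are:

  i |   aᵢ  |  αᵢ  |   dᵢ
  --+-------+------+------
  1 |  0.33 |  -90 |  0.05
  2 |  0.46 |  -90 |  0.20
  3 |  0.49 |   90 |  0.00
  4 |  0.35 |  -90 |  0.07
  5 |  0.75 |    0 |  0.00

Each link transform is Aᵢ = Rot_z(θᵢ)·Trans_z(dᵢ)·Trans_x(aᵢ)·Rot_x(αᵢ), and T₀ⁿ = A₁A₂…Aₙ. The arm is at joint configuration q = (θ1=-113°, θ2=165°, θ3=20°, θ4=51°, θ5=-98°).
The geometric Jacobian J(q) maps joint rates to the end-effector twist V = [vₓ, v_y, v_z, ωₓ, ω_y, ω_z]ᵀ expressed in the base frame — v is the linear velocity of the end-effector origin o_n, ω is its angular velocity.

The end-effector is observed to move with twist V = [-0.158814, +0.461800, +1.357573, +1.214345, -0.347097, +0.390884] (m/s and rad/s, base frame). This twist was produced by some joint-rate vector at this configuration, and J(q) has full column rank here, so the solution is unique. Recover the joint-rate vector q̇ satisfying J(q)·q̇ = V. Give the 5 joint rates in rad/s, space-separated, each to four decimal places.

o_n = [1.0816, 0.6460, -0.1134]
J₁: ẑ×o_n = [-0.6460, 1.0816, 0.0000], ω = ẑ
J2: z=[0.9205, -0.3907, 0.0000] o=[-0.1289, -0.3038, 0.0500] → [0.0638, 0.1504, 1.3473, 0.9205, -0.3907, 0.0000]
J3: z=[0.1011, 0.2382, 0.9659] o=[0.2288, 0.0271, -0.0691] → [-0.6084, 0.8283, -0.1406, 0.1011, 0.2382, 0.9659]
J4: z=[0.9941, -0.0631, -0.0885] o=[0.2483, 0.5020, -0.1882] → [0.0080, -0.1482, 0.1957, 0.9941, -0.0631, -0.0885]
J5: z=[0.0327, -0.6032, 0.7969] o=[0.3542, 0.7758, 0.0147] → [0.1807, 0.5839, 0.4346, 0.0327, -0.6032, 0.7969]
q̇ = J⁺·V = [0.0090, 0.9910, 0.3750, 0.2640, 0.0540]

0.0090 0.9910 0.3750 0.2640 0.0540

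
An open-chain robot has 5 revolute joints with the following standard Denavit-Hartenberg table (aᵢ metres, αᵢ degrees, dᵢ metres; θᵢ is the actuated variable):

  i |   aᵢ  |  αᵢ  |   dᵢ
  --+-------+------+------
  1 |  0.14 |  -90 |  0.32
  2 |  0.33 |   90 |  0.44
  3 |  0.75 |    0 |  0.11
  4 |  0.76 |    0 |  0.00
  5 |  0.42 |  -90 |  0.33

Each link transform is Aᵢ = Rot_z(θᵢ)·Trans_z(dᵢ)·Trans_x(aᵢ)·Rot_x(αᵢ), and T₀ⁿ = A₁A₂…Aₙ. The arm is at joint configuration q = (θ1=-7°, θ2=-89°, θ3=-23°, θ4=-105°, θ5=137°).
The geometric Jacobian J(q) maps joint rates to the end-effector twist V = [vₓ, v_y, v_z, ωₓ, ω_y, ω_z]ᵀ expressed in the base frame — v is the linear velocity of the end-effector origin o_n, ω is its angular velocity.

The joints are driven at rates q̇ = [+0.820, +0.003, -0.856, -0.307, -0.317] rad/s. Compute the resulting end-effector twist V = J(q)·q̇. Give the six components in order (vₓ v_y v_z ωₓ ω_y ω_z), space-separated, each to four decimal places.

0.1937 -0.9233 -0.8487 1.4691 -0.1774 0.7942

o_n = [-0.3280, -0.3489, 1.2948]
J₁: ẑ×o_n = [0.3489, -0.3280, 0.0000], ω = ẑ
J2: z=[0.1219, 0.9925, 0.0000] o=[0.1390, -0.0171, 0.3200] → [0.9676, -0.1188, 0.4231, 0.1219, 0.9925, 0.0000]
J3: z=[-0.9924, 0.1219, 0.0175] o=[0.1983, 0.4190, 0.6499] → [0.0920, 0.6308, 0.8261, -0.9924, 0.1219, 0.0175]
J4: z=[-0.9924, 0.1219, 0.0175] o=[0.0654, 0.1400, 1.3421] → [0.0028, -0.0538, 0.5331, -0.9924, 0.1219, 0.0175]
J5: z=[-0.9924, 0.1219, 0.0175] o=[-0.0157, -0.4534, 0.8743] → [0.0494, 0.4119, -0.0657, -0.9924, 0.1219, 0.0175]
V = J·q̇ = [0.1937, -0.9233, -0.8487, 1.4691, -0.1774, 0.7942]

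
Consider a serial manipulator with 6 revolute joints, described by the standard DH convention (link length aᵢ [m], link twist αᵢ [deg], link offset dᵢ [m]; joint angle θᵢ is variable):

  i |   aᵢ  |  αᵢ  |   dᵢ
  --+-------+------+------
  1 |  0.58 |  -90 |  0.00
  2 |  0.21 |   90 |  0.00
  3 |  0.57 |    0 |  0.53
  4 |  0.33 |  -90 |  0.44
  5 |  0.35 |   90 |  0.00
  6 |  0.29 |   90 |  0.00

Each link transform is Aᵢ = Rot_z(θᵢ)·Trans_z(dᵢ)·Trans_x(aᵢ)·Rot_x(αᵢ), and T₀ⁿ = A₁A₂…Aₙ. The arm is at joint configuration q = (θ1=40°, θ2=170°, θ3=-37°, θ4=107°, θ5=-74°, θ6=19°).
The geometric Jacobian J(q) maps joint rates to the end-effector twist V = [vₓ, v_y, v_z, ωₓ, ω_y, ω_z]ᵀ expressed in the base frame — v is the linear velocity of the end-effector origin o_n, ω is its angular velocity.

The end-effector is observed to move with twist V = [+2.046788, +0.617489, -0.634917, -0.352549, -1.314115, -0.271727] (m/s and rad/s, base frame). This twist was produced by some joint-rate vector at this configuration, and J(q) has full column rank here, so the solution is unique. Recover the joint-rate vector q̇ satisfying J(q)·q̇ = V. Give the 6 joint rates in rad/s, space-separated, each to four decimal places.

-0.1890 -0.9880 -0.5150 0.5680 -0.9740 -0.5990

o_n = [-0.0148, 0.1978, -1.6761]
J₁: ẑ×o_n = [-0.1978, -0.0148, 0.0000], ω = ẑ
J2: z=[-0.6428, 0.7660, 0.0000] o=[0.4443, 0.3728, 0.0000] → [-1.2840, -1.0774, 0.4642, -0.6428, 0.7660, 0.0000]
J3: z=[0.1330, 0.1116, -0.9848] o=[0.2859, 0.2399, -0.0365] → [-0.2245, 0.5142, 0.0280, 0.1330, 0.1116, -0.9848]
J4: z=[0.1330, 0.1116, -0.9848] o=[0.2335, -0.2519, -0.6375] → [0.3269, 0.3827, 0.0875, 0.1330, 0.1116, -0.9848]
J5: z=[0.4891, 0.8568, 0.1632] o=[0.0075, -0.0367, -1.0904] → [-0.5401, 0.2828, 0.1338, 0.4891, 0.8568, 0.1632]
J6: z=[0.8653, -0.4531, -0.2144] o=[-0.0309, 0.0494, -1.4274] → [0.1445, 0.2117, 0.1357, 0.8653, -0.4531, -0.2144]
q̇ = J⁺·V = [-0.1890, -0.9880, -0.5150, 0.5680, -0.9740, -0.5990]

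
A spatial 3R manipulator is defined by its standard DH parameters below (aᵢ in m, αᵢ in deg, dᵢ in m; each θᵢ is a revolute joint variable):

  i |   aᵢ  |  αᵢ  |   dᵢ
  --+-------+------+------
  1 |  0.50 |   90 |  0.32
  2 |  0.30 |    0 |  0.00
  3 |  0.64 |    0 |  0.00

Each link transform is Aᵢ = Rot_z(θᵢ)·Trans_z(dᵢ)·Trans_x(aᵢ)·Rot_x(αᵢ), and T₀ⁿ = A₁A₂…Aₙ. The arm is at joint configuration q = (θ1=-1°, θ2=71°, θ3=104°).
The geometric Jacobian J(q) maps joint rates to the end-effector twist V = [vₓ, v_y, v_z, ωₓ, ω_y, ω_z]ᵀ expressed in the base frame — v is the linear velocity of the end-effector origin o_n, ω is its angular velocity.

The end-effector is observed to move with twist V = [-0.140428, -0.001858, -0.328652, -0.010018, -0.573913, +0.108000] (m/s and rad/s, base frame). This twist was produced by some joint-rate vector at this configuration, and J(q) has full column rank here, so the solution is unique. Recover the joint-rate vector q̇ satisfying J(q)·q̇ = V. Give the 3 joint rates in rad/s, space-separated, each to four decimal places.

0.1080 0.3820 0.1920

o_n = [-0.0399, 0.0007, 0.6594]
J₁: ẑ×o_n = [-0.0007, -0.0399, 0.0000], ω = ẑ
J2: z=[-0.0175, -0.9998, 0.0000] o=[0.4999, -0.0087, 0.3200] → [-0.3394, 0.0059, -0.5399, -0.0175, -0.9998, 0.0000]
J3: z=[-0.0175, -0.9998, 0.0000] o=[0.5976, -0.0104, 0.6037] → [-0.0558, 0.0010, -0.6376, -0.0175, -0.9998, 0.0000]
q̇ = J⁺·V = [0.1080, 0.3820, 0.1920]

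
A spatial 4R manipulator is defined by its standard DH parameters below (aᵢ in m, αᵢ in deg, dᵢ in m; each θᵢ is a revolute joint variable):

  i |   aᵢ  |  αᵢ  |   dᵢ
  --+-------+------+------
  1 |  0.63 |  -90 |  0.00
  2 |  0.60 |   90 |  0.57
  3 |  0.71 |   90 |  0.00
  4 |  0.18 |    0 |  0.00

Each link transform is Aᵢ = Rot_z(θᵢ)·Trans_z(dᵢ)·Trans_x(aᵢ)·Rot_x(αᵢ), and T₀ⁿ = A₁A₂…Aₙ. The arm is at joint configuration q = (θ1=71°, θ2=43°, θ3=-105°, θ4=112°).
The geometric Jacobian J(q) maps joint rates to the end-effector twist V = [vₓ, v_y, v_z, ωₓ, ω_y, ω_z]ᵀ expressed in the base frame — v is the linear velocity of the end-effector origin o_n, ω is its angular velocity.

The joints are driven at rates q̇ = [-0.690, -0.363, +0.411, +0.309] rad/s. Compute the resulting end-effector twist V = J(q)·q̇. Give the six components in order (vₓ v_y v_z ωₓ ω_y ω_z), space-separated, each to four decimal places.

o_n = [0.3933, 0.9867, -0.1737]
J₁: ẑ×o_n = [-0.9867, 0.3933, 0.0000], ω = ẑ
J2: z=[-0.9455, 0.3256, 0.0000] o=[0.2051, 0.5957, 0.0000] → [-0.0566, -0.1643, -0.4310, -0.9455, 0.3256, 0.0000]
J3: z=[0.2220, 0.6448, 0.7314] o=[-0.1910, 1.1962, -0.4092] → [0.3050, 0.3751, -0.4233, 0.2220, 0.6448, 0.7314]
J4: z=[-0.4747, -0.5837, 0.6588] o=[0.4137, 0.8458, -0.2839] → [-0.1571, 0.0389, -0.0788, -0.4747, -0.5837, 0.6588]
V = J·q̇ = [0.7782, -0.0456, -0.0419, 0.2878, -0.0335, -0.1859]

0.7782 -0.0456 -0.0419 0.2878 -0.0335 -0.1859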